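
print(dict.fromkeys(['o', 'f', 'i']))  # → {'o': None, 'f': None, 'i': None}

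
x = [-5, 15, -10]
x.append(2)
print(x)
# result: [-5, 15, -10, 2]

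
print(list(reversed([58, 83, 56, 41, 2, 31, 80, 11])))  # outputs [11, 80, 31, 2, 41, 56, 83, 58]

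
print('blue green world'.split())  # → ['blue', 'green', 'world']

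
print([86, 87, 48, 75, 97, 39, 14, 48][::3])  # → [86, 75, 14]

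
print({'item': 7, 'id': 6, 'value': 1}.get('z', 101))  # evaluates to 101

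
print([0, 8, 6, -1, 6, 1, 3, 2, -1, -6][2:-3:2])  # [6, 6, 3]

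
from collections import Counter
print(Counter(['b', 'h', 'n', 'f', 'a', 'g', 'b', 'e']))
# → Counter({'b': 2, 'h': 1, 'n': 1, 'f': 1, 'a': 1, 'g': 1, 'e': 1})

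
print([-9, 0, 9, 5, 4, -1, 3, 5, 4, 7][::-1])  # [7, 4, 5, 3, -1, 4, 5, 9, 0, -9]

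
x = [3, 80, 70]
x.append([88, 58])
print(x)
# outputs [3, 80, 70, [88, 58]]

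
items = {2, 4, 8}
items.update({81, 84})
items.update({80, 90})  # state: {2, 4, 8, 80, 81, 84, 90}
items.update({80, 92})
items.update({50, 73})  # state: {2, 4, 8, 50, 73, 80, 81, 84, 90, 92}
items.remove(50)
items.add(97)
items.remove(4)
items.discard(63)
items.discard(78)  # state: {2, 8, 73, 80, 81, 84, 90, 92, 97}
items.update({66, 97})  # {2, 8, 66, 73, 80, 81, 84, 90, 92, 97}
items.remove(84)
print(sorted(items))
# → [2, 8, 66, 73, 80, 81, 90, 92, 97]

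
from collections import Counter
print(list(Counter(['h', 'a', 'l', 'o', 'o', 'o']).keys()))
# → ['h', 'a', 'l', 'o']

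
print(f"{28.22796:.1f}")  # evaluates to 28.2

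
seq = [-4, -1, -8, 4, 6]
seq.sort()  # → [-8, -4, -1, 4, 6]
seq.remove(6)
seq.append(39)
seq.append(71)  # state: [-8, -4, -1, 4, 39, 71]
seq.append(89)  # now [-8, -4, -1, 4, 39, 71, 89]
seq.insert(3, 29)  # [-8, -4, -1, 29, 4, 39, 71, 89]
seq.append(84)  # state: [-8, -4, -1, 29, 4, 39, 71, 89, 84]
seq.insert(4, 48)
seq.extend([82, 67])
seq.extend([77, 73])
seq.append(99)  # [-8, -4, -1, 29, 48, 4, 39, 71, 89, 84, 82, 67, 77, 73, 99]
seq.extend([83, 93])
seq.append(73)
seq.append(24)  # [-8, -4, -1, 29, 48, 4, 39, 71, 89, 84, 82, 67, 77, 73, 99, 83, 93, 73, 24]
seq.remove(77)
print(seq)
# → [-8, -4, -1, 29, 48, 4, 39, 71, 89, 84, 82, 67, 73, 99, 83, 93, 73, 24]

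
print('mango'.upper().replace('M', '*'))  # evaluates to *ANGO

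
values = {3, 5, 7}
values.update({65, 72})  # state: {3, 5, 7, 65, 72}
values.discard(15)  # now {3, 5, 7, 65, 72}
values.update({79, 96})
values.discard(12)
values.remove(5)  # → {3, 7, 65, 72, 79, 96}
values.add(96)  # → {3, 7, 65, 72, 79, 96}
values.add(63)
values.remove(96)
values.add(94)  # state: {3, 7, 63, 65, 72, 79, 94}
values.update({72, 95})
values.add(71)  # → {3, 7, 63, 65, 71, 72, 79, 94, 95}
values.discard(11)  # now {3, 7, 63, 65, 71, 72, 79, 94, 95}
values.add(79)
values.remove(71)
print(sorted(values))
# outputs [3, 7, 63, 65, 72, 79, 94, 95]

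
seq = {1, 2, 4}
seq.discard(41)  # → {1, 2, 4}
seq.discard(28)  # {1, 2, 4}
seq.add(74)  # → {1, 2, 4, 74}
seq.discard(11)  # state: {1, 2, 4, 74}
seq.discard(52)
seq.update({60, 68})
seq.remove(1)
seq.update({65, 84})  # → {2, 4, 60, 65, 68, 74, 84}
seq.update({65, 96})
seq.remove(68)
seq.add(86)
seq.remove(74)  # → {2, 4, 60, 65, 84, 86, 96}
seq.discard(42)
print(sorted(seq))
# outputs [2, 4, 60, 65, 84, 86, 96]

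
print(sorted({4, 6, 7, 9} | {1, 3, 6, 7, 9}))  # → [1, 3, 4, 6, 7, 9]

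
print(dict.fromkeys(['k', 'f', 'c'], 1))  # {'k': 1, 'f': 1, 'c': 1}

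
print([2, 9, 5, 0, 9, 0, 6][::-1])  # [6, 0, 9, 0, 5, 9, 2]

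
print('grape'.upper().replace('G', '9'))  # 9RAPE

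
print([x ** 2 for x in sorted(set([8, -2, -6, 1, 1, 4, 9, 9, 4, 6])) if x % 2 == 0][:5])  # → [36, 4, 16, 36, 64]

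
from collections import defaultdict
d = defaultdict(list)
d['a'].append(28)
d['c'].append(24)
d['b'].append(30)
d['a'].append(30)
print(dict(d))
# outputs {'a': [28, 30], 'c': [24], 'b': [30]}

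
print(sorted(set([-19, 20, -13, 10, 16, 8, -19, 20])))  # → [-19, -13, 8, 10, 16, 20]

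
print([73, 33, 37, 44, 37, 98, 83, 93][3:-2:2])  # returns [44, 98]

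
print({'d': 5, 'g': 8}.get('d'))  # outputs 5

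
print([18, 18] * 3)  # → [18, 18, 18, 18, 18, 18]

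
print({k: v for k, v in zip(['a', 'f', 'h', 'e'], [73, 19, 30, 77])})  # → {'a': 73, 'f': 19, 'h': 30, 'e': 77}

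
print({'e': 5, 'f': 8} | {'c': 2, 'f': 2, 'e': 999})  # {'e': 999, 'f': 2, 'c': 2}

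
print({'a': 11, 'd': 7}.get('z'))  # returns None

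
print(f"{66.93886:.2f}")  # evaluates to 66.94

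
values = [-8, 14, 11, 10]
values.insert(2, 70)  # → [-8, 14, 70, 11, 10]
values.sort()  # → [-8, 10, 11, 14, 70]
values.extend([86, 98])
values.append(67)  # [-8, 10, 11, 14, 70, 86, 98, 67]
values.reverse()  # [67, 98, 86, 70, 14, 11, 10, -8]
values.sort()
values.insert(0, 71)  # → [71, -8, 10, 11, 14, 67, 70, 86, 98]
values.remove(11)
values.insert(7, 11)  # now [71, -8, 10, 14, 67, 70, 86, 11, 98]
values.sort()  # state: [-8, 10, 11, 14, 67, 70, 71, 86, 98]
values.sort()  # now [-8, 10, 11, 14, 67, 70, 71, 86, 98]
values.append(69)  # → [-8, 10, 11, 14, 67, 70, 71, 86, 98, 69]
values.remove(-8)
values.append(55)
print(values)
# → [10, 11, 14, 67, 70, 71, 86, 98, 69, 55]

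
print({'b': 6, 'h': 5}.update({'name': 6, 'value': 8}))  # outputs None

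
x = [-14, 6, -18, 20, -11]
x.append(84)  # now [-14, 6, -18, 20, -11, 84]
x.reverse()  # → [84, -11, 20, -18, 6, -14]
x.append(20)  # [84, -11, 20, -18, 6, -14, 20]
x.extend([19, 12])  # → [84, -11, 20, -18, 6, -14, 20, 19, 12]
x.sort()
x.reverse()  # [84, 20, 20, 19, 12, 6, -11, -14, -18]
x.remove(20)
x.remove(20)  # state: [84, 19, 12, 6, -11, -14, -18]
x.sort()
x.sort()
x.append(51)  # [-18, -14, -11, 6, 12, 19, 84, 51]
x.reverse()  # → [51, 84, 19, 12, 6, -11, -14, -18]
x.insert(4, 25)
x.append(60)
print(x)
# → [51, 84, 19, 12, 25, 6, -11, -14, -18, 60]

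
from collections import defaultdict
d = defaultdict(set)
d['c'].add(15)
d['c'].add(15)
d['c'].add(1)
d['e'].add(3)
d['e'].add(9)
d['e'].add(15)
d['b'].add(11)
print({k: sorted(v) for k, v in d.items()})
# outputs {'c': [1, 15], 'e': [3, 9, 15], 'b': [11]}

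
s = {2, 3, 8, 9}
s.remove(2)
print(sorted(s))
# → [3, 8, 9]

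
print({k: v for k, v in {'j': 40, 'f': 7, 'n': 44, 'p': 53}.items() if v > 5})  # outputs {'j': 40, 'f': 7, 'n': 44, 'p': 53}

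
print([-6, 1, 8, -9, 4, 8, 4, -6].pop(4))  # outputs 4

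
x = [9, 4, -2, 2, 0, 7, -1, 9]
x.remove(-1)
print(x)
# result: [9, 4, -2, 2, 0, 7, 9]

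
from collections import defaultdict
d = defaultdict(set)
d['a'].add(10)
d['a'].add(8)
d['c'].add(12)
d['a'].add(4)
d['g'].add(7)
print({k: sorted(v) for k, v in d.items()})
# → {'a': [4, 8, 10], 'c': [12], 'g': [7]}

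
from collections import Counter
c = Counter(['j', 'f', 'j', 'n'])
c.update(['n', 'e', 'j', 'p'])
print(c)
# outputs Counter({'j': 3, 'n': 2, 'f': 1, 'e': 1, 'p': 1})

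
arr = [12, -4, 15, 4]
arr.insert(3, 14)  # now [12, -4, 15, 14, 4]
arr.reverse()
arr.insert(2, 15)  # [4, 14, 15, 15, -4, 12]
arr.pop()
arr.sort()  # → [-4, 4, 14, 15, 15]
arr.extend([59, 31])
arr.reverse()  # [31, 59, 15, 15, 14, 4, -4]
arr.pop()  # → -4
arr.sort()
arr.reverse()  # [59, 31, 15, 15, 14, 4]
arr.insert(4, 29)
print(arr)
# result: [59, 31, 15, 15, 29, 14, 4]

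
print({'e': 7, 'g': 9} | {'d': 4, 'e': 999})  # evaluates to {'e': 999, 'g': 9, 'd': 4}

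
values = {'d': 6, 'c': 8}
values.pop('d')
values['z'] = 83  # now {'c': 8, 'z': 83}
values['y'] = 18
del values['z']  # {'c': 8, 'y': 18}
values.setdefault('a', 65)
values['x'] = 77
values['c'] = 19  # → {'c': 19, 'y': 18, 'a': 65, 'x': 77}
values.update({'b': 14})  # {'c': 19, 'y': 18, 'a': 65, 'x': 77, 'b': 14}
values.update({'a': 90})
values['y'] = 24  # {'c': 19, 'y': 24, 'a': 90, 'x': 77, 'b': 14}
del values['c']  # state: {'y': 24, 'a': 90, 'x': 77, 'b': 14}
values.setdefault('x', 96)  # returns 77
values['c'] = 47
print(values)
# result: {'y': 24, 'a': 90, 'x': 77, 'b': 14, 'c': 47}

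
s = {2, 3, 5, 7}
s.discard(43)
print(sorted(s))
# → [2, 3, 5, 7]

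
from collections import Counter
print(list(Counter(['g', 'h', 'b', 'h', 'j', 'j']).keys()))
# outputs ['g', 'h', 'b', 'j']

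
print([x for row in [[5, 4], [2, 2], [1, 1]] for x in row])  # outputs [5, 4, 2, 2, 1, 1]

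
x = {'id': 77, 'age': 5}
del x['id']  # {'age': 5}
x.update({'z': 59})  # {'age': 5, 'z': 59}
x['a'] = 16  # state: {'age': 5, 'z': 59, 'a': 16}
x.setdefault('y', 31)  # 31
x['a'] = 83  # {'age': 5, 'z': 59, 'a': 83, 'y': 31}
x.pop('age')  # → 5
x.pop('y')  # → 31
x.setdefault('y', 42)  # 42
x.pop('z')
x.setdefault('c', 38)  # 38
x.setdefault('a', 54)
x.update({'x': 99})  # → {'a': 83, 'y': 42, 'c': 38, 'x': 99}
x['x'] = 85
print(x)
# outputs {'a': 83, 'y': 42, 'c': 38, 'x': 85}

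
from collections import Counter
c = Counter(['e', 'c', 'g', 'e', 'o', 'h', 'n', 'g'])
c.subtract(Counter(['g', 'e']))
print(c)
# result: Counter({'e': 1, 'c': 1, 'g': 1, 'o': 1, 'h': 1, 'n': 1})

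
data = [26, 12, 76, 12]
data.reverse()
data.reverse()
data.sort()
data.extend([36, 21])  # [12, 12, 26, 76, 36, 21]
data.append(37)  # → [12, 12, 26, 76, 36, 21, 37]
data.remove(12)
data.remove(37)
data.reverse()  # [21, 36, 76, 26, 12]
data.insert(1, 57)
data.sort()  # [12, 21, 26, 36, 57, 76]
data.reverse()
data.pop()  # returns 12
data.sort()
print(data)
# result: [21, 26, 36, 57, 76]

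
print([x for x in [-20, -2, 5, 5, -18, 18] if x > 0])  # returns [5, 5, 18]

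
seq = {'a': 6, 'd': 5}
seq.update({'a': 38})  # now {'a': 38, 'd': 5}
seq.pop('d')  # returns 5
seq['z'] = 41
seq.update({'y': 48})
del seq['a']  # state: {'z': 41, 'y': 48}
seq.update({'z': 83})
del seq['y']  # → {'z': 83}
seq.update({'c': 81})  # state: {'z': 83, 'c': 81}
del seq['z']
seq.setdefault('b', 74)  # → 74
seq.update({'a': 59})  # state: {'c': 81, 'b': 74, 'a': 59}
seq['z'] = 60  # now {'c': 81, 'b': 74, 'a': 59, 'z': 60}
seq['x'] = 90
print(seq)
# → {'c': 81, 'b': 74, 'a': 59, 'z': 60, 'x': 90}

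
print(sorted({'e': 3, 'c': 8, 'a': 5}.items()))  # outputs [('a', 5), ('c', 8), ('e', 3)]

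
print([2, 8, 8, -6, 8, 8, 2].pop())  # 2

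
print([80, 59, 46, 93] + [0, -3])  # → [80, 59, 46, 93, 0, -3]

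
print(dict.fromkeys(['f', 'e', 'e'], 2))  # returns {'f': 2, 'e': 2}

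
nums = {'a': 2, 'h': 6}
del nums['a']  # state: {'h': 6}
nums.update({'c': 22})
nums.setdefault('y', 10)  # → 10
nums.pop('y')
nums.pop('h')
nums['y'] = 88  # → {'c': 22, 'y': 88}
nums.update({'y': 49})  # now {'c': 22, 'y': 49}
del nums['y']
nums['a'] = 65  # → {'c': 22, 'a': 65}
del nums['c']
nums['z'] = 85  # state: {'a': 65, 'z': 85}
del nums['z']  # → {'a': 65}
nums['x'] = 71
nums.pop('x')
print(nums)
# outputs {'a': 65}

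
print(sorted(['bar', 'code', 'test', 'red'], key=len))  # ['bar', 'red', 'code', 'test']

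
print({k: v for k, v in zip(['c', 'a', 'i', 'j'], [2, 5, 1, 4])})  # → {'c': 2, 'a': 5, 'i': 1, 'j': 4}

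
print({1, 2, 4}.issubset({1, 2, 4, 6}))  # True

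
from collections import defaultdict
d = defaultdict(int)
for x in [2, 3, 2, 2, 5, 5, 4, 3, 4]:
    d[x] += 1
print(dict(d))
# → {2: 3, 3: 2, 5: 2, 4: 2}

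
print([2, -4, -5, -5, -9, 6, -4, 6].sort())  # None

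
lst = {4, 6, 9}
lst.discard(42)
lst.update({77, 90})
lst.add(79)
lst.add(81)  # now {4, 6, 9, 77, 79, 81, 90}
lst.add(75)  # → {4, 6, 9, 75, 77, 79, 81, 90}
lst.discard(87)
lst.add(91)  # {4, 6, 9, 75, 77, 79, 81, 90, 91}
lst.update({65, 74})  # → {4, 6, 9, 65, 74, 75, 77, 79, 81, 90, 91}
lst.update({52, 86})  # {4, 6, 9, 52, 65, 74, 75, 77, 79, 81, 86, 90, 91}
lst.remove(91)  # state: {4, 6, 9, 52, 65, 74, 75, 77, 79, 81, 86, 90}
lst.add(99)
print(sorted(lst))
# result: [4, 6, 9, 52, 65, 74, 75, 77, 79, 81, 86, 90, 99]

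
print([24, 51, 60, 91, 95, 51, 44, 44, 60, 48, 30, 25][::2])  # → [24, 60, 95, 44, 60, 30]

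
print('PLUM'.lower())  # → plum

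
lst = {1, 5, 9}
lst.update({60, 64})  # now {1, 5, 9, 60, 64}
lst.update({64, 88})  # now {1, 5, 9, 60, 64, 88}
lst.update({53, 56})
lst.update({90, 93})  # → {1, 5, 9, 53, 56, 60, 64, 88, 90, 93}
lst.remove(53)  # {1, 5, 9, 56, 60, 64, 88, 90, 93}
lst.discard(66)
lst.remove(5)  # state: {1, 9, 56, 60, 64, 88, 90, 93}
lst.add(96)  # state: {1, 9, 56, 60, 64, 88, 90, 93, 96}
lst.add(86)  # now {1, 9, 56, 60, 64, 86, 88, 90, 93, 96}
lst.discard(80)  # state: {1, 9, 56, 60, 64, 86, 88, 90, 93, 96}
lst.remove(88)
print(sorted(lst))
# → [1, 9, 56, 60, 64, 86, 90, 93, 96]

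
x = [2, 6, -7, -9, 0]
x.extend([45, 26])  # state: [2, 6, -7, -9, 0, 45, 26]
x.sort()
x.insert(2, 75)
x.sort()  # [-9, -7, 0, 2, 6, 26, 45, 75]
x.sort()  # [-9, -7, 0, 2, 6, 26, 45, 75]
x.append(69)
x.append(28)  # [-9, -7, 0, 2, 6, 26, 45, 75, 69, 28]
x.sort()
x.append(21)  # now [-9, -7, 0, 2, 6, 26, 28, 45, 69, 75, 21]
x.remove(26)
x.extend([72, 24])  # [-9, -7, 0, 2, 6, 28, 45, 69, 75, 21, 72, 24]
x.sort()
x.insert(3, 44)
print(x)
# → [-9, -7, 0, 44, 2, 6, 21, 24, 28, 45, 69, 72, 75]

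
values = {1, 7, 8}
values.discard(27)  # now {1, 7, 8}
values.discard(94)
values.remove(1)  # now {7, 8}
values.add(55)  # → {7, 8, 55}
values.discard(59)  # {7, 8, 55}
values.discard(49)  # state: {7, 8, 55}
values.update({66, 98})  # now {7, 8, 55, 66, 98}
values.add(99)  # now {7, 8, 55, 66, 98, 99}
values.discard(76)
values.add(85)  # {7, 8, 55, 66, 85, 98, 99}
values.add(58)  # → {7, 8, 55, 58, 66, 85, 98, 99}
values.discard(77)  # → {7, 8, 55, 58, 66, 85, 98, 99}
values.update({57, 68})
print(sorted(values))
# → [7, 8, 55, 57, 58, 66, 68, 85, 98, 99]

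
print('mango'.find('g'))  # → 3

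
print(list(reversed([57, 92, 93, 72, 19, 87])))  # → [87, 19, 72, 93, 92, 57]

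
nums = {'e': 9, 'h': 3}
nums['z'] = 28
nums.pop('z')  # 28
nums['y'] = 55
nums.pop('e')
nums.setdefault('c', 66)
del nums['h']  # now {'y': 55, 'c': 66}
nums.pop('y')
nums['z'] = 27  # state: {'c': 66, 'z': 27}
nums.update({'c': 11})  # {'c': 11, 'z': 27}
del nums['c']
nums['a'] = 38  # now {'z': 27, 'a': 38}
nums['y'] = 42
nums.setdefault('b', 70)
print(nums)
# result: {'z': 27, 'a': 38, 'y': 42, 'b': 70}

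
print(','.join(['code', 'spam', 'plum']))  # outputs code,spam,plum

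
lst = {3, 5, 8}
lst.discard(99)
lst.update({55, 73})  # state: {3, 5, 8, 55, 73}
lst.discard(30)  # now {3, 5, 8, 55, 73}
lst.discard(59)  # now {3, 5, 8, 55, 73}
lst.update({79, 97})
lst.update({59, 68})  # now {3, 5, 8, 55, 59, 68, 73, 79, 97}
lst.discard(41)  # {3, 5, 8, 55, 59, 68, 73, 79, 97}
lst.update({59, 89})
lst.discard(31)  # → {3, 5, 8, 55, 59, 68, 73, 79, 89, 97}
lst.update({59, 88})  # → {3, 5, 8, 55, 59, 68, 73, 79, 88, 89, 97}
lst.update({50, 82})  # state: {3, 5, 8, 50, 55, 59, 68, 73, 79, 82, 88, 89, 97}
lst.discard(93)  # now {3, 5, 8, 50, 55, 59, 68, 73, 79, 82, 88, 89, 97}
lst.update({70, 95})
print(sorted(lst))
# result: [3, 5, 8, 50, 55, 59, 68, 70, 73, 79, 82, 88, 89, 95, 97]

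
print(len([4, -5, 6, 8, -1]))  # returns 5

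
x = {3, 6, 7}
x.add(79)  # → {3, 6, 7, 79}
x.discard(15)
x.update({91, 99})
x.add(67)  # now {3, 6, 7, 67, 79, 91, 99}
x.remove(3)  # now {6, 7, 67, 79, 91, 99}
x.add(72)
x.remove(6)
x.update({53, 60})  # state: {7, 53, 60, 67, 72, 79, 91, 99}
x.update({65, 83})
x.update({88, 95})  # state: {7, 53, 60, 65, 67, 72, 79, 83, 88, 91, 95, 99}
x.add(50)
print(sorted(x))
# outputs [7, 50, 53, 60, 65, 67, 72, 79, 83, 88, 91, 95, 99]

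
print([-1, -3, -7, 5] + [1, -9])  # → [-1, -3, -7, 5, 1, -9]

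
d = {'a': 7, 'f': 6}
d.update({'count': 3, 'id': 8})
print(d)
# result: {'a': 7, 'f': 6, 'count': 3, 'id': 8}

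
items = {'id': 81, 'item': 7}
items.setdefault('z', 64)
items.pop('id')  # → 81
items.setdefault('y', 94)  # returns 94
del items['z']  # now {'item': 7, 'y': 94}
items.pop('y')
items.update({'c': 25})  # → {'item': 7, 'c': 25}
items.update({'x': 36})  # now {'item': 7, 'c': 25, 'x': 36}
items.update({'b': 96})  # {'item': 7, 'c': 25, 'x': 36, 'b': 96}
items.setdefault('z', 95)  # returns 95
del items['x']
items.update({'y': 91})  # {'item': 7, 'c': 25, 'b': 96, 'z': 95, 'y': 91}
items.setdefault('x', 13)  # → 13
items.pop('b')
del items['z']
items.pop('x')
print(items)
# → {'item': 7, 'c': 25, 'y': 91}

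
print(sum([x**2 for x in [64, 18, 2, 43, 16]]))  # 6529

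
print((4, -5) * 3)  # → (4, -5, 4, -5, 4, -5)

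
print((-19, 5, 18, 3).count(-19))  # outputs 1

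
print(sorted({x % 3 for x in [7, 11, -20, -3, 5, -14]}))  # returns [0, 1, 2]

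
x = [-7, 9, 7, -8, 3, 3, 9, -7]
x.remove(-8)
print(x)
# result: [-7, 9, 7, 3, 3, 9, -7]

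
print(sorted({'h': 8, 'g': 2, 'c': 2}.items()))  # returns [('c', 2), ('g', 2), ('h', 8)]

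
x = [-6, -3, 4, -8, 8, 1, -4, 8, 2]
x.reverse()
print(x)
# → [2, 8, -4, 1, 8, -8, 4, -3, -6]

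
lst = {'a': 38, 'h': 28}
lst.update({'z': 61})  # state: {'a': 38, 'h': 28, 'z': 61}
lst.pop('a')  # 38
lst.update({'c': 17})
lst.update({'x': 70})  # {'h': 28, 'z': 61, 'c': 17, 'x': 70}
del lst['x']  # {'h': 28, 'z': 61, 'c': 17}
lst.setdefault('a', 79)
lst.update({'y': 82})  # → {'h': 28, 'z': 61, 'c': 17, 'a': 79, 'y': 82}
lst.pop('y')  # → 82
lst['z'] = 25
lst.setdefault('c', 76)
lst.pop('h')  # 28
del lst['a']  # {'z': 25, 'c': 17}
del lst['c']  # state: {'z': 25}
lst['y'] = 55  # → {'z': 25, 'y': 55}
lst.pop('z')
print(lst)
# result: {'y': 55}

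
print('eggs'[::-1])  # sgge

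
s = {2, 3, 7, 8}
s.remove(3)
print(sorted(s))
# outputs [2, 7, 8]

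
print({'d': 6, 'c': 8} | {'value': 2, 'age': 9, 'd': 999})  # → {'d': 999, 'c': 8, 'value': 2, 'age': 9}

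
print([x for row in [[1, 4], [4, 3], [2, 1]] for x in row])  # [1, 4, 4, 3, 2, 1]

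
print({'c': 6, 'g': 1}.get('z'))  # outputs None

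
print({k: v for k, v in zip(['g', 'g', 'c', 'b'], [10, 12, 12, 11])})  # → {'g': 12, 'c': 12, 'b': 11}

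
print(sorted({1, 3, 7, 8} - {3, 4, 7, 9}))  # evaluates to [1, 8]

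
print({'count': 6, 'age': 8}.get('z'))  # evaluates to None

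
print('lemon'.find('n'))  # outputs 4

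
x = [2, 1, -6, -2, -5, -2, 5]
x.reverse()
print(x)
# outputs [5, -2, -5, -2, -6, 1, 2]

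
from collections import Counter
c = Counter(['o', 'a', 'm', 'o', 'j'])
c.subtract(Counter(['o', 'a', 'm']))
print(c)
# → Counter({'o': 1, 'j': 1, 'a': 0, 'm': 0})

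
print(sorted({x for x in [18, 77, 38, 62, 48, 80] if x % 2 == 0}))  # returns [18, 38, 48, 62, 80]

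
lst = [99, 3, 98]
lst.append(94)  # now [99, 3, 98, 94]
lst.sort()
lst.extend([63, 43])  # [3, 94, 98, 99, 63, 43]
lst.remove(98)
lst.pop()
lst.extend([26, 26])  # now [3, 94, 99, 63, 26, 26]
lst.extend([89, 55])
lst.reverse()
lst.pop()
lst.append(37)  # [55, 89, 26, 26, 63, 99, 94, 37]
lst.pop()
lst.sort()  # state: [26, 26, 55, 63, 89, 94, 99]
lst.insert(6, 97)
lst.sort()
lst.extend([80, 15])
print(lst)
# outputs [26, 26, 55, 63, 89, 94, 97, 99, 80, 15]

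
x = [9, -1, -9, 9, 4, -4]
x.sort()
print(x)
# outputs [-9, -4, -1, 4, 9, 9]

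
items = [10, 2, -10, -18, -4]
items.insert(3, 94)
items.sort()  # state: [-18, -10, -4, 2, 10, 94]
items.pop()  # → 94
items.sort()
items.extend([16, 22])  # [-18, -10, -4, 2, 10, 16, 22]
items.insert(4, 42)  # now [-18, -10, -4, 2, 42, 10, 16, 22]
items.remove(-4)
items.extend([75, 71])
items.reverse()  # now [71, 75, 22, 16, 10, 42, 2, -10, -18]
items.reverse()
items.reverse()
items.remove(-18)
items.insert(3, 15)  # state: [71, 75, 22, 15, 16, 10, 42, 2, -10]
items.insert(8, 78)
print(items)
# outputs [71, 75, 22, 15, 16, 10, 42, 2, 78, -10]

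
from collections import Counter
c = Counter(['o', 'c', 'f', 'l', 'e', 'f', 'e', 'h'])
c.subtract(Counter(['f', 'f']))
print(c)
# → Counter({'e': 2, 'o': 1, 'c': 1, 'l': 1, 'h': 1, 'f': 0})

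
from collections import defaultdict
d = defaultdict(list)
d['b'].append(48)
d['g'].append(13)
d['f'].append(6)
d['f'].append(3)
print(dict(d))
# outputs {'b': [48], 'g': [13], 'f': [6, 3]}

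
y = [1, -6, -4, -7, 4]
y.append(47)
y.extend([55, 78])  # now [1, -6, -4, -7, 4, 47, 55, 78]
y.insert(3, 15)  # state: [1, -6, -4, 15, -7, 4, 47, 55, 78]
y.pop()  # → 78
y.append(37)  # [1, -6, -4, 15, -7, 4, 47, 55, 37]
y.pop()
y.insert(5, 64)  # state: [1, -6, -4, 15, -7, 64, 4, 47, 55]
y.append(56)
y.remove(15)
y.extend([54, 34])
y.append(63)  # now [1, -6, -4, -7, 64, 4, 47, 55, 56, 54, 34, 63]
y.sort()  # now [-7, -6, -4, 1, 4, 34, 47, 54, 55, 56, 63, 64]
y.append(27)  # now [-7, -6, -4, 1, 4, 34, 47, 54, 55, 56, 63, 64, 27]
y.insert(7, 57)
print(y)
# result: [-7, -6, -4, 1, 4, 34, 47, 57, 54, 55, 56, 63, 64, 27]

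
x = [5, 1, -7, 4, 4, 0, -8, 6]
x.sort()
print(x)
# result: [-8, -7, 0, 1, 4, 4, 5, 6]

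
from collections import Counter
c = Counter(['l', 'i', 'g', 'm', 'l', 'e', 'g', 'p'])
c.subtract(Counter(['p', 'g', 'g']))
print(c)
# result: Counter({'l': 2, 'i': 1, 'm': 1, 'e': 1, 'g': 0, 'p': 0})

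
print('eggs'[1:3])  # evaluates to gg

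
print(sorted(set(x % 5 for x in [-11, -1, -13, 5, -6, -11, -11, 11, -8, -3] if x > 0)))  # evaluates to [0, 1]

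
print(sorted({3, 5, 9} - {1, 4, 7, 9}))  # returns [3, 5]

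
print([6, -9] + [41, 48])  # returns [6, -9, 41, 48]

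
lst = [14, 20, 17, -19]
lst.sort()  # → [-19, 14, 17, 20]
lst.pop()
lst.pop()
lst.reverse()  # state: [14, -19]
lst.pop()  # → -19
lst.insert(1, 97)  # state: [14, 97]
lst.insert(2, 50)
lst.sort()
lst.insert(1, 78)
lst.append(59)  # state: [14, 78, 50, 97, 59]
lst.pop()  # 59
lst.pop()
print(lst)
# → [14, 78, 50]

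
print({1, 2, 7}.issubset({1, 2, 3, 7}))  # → True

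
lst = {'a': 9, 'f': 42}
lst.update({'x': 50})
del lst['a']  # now {'f': 42, 'x': 50}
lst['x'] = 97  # {'f': 42, 'x': 97}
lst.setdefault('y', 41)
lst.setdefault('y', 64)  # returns 41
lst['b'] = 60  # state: {'f': 42, 'x': 97, 'y': 41, 'b': 60}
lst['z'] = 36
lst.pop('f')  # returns 42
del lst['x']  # {'y': 41, 'b': 60, 'z': 36}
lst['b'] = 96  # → {'y': 41, 'b': 96, 'z': 36}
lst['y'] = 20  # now {'y': 20, 'b': 96, 'z': 36}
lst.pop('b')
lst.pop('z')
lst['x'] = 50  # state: {'y': 20, 'x': 50}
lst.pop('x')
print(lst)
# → {'y': 20}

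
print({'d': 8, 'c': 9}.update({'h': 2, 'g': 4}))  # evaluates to None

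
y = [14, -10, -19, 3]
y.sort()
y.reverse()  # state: [14, 3, -10, -19]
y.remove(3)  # [14, -10, -19]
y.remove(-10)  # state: [14, -19]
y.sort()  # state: [-19, 14]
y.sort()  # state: [-19, 14]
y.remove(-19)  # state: [14]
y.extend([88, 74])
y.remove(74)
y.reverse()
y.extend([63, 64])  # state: [88, 14, 63, 64]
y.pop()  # 64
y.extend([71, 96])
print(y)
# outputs [88, 14, 63, 71, 96]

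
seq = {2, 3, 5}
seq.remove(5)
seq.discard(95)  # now {2, 3}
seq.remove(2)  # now {3}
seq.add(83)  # {3, 83}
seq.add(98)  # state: {3, 83, 98}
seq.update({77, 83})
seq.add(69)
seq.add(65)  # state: {3, 65, 69, 77, 83, 98}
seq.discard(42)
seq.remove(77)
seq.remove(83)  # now {3, 65, 69, 98}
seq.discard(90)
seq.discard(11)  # {3, 65, 69, 98}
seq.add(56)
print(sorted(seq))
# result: [3, 56, 65, 69, 98]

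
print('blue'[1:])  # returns lue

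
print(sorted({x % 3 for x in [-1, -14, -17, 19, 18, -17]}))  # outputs [0, 1, 2]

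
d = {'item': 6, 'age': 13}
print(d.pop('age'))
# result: 13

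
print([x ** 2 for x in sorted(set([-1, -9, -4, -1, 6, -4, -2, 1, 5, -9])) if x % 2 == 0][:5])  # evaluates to [16, 4, 36]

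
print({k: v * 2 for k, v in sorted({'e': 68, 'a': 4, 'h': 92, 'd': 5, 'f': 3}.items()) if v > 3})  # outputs {'a': 8, 'd': 10, 'e': 136, 'h': 184}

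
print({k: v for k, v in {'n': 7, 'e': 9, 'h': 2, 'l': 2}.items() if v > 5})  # {'n': 7, 'e': 9}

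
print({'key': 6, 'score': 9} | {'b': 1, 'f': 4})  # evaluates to {'key': 6, 'score': 9, 'b': 1, 'f': 4}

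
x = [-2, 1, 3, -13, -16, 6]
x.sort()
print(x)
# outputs [-16, -13, -2, 1, 3, 6]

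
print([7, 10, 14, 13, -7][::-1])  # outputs [-7, 13, 14, 10, 7]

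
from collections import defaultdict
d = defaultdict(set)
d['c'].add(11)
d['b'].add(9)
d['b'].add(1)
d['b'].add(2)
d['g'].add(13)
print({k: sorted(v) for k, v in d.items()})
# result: {'c': [11], 'b': [1, 2, 9], 'g': [13]}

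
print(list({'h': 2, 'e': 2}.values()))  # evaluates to [2, 2]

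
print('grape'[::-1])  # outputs eparg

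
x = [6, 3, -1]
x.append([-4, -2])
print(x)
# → [6, 3, -1, [-4, -2]]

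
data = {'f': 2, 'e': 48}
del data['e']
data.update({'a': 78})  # {'f': 2, 'a': 78}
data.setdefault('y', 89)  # 89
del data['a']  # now {'f': 2, 'y': 89}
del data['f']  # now {'y': 89}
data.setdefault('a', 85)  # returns 85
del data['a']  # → {'y': 89}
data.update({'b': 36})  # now {'y': 89, 'b': 36}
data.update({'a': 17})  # {'y': 89, 'b': 36, 'a': 17}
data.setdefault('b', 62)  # 36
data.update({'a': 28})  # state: {'y': 89, 'b': 36, 'a': 28}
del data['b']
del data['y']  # {'a': 28}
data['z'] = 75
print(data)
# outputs {'a': 28, 'z': 75}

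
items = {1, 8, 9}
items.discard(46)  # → {1, 8, 9}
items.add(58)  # {1, 8, 9, 58}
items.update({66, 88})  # {1, 8, 9, 58, 66, 88}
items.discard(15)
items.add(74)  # {1, 8, 9, 58, 66, 74, 88}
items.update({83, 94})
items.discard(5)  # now {1, 8, 9, 58, 66, 74, 83, 88, 94}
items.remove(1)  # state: {8, 9, 58, 66, 74, 83, 88, 94}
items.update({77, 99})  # {8, 9, 58, 66, 74, 77, 83, 88, 94, 99}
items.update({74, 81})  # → {8, 9, 58, 66, 74, 77, 81, 83, 88, 94, 99}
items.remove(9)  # {8, 58, 66, 74, 77, 81, 83, 88, 94, 99}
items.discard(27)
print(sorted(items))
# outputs [8, 58, 66, 74, 77, 81, 83, 88, 94, 99]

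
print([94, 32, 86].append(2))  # None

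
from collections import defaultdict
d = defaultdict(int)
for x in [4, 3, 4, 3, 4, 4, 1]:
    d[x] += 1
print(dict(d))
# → {4: 4, 3: 2, 1: 1}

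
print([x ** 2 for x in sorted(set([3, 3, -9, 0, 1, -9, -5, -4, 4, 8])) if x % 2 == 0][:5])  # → [16, 0, 16, 64]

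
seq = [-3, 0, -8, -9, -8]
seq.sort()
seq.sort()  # [-9, -8, -8, -3, 0]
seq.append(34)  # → [-9, -8, -8, -3, 0, 34]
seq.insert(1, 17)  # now [-9, 17, -8, -8, -3, 0, 34]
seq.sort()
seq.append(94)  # [-9, -8, -8, -3, 0, 17, 34, 94]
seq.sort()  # [-9, -8, -8, -3, 0, 17, 34, 94]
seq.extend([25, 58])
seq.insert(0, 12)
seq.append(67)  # [12, -9, -8, -8, -3, 0, 17, 34, 94, 25, 58, 67]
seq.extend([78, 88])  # [12, -9, -8, -8, -3, 0, 17, 34, 94, 25, 58, 67, 78, 88]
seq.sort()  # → [-9, -8, -8, -3, 0, 12, 17, 25, 34, 58, 67, 78, 88, 94]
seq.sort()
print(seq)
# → [-9, -8, -8, -3, 0, 12, 17, 25, 34, 58, 67, 78, 88, 94]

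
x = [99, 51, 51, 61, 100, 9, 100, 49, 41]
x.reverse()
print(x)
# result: [41, 49, 100, 9, 100, 61, 51, 51, 99]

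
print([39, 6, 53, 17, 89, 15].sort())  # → None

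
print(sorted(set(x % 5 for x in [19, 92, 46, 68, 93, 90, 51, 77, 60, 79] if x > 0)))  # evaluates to [0, 1, 2, 3, 4]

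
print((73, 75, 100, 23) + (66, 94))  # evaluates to (73, 75, 100, 23, 66, 94)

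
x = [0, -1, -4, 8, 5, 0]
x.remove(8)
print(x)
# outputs [0, -1, -4, 5, 0]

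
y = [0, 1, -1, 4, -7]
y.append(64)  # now [0, 1, -1, 4, -7, 64]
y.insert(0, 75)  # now [75, 0, 1, -1, 4, -7, 64]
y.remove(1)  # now [75, 0, -1, 4, -7, 64]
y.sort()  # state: [-7, -1, 0, 4, 64, 75]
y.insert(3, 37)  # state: [-7, -1, 0, 37, 4, 64, 75]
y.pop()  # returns 75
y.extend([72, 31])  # [-7, -1, 0, 37, 4, 64, 72, 31]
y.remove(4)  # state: [-7, -1, 0, 37, 64, 72, 31]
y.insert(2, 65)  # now [-7, -1, 65, 0, 37, 64, 72, 31]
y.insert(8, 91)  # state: [-7, -1, 65, 0, 37, 64, 72, 31, 91]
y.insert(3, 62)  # [-7, -1, 65, 62, 0, 37, 64, 72, 31, 91]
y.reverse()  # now [91, 31, 72, 64, 37, 0, 62, 65, -1, -7]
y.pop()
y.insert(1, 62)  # [91, 62, 31, 72, 64, 37, 0, 62, 65, -1]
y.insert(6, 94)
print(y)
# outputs [91, 62, 31, 72, 64, 37, 94, 0, 62, 65, -1]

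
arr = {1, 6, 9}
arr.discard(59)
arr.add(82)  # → {1, 6, 9, 82}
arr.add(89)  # {1, 6, 9, 82, 89}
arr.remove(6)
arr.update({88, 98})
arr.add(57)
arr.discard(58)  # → {1, 9, 57, 82, 88, 89, 98}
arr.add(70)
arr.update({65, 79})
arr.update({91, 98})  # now {1, 9, 57, 65, 70, 79, 82, 88, 89, 91, 98}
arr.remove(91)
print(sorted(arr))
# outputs [1, 9, 57, 65, 70, 79, 82, 88, 89, 98]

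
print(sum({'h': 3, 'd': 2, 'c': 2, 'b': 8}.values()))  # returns 15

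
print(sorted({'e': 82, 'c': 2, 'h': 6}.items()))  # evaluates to [('c', 2), ('e', 82), ('h', 6)]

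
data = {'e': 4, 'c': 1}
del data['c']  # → {'e': 4}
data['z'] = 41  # {'e': 4, 'z': 41}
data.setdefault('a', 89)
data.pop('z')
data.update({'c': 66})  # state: {'e': 4, 'a': 89, 'c': 66}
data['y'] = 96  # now {'e': 4, 'a': 89, 'c': 66, 'y': 96}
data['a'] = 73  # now {'e': 4, 'a': 73, 'c': 66, 'y': 96}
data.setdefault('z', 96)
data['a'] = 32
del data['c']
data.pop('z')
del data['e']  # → {'a': 32, 'y': 96}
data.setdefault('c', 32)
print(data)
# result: {'a': 32, 'y': 96, 'c': 32}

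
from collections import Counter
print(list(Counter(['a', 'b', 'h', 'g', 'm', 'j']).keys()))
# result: ['a', 'b', 'h', 'g', 'm', 'j']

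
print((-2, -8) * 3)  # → (-2, -8, -2, -8, -2, -8)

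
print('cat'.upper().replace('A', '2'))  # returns C2T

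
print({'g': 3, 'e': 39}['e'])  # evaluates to 39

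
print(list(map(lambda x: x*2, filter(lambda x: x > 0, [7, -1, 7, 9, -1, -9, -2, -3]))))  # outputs [14, 14, 18]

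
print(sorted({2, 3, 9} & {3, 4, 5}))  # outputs [3]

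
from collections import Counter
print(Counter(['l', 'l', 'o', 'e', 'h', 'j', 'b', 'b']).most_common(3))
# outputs [('l', 2), ('b', 2), ('o', 1)]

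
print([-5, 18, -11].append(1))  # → None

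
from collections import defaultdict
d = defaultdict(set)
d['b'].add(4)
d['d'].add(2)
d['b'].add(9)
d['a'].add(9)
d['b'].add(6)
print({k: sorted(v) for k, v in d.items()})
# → {'b': [4, 6, 9], 'd': [2], 'a': [9]}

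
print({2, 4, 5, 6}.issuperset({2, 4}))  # True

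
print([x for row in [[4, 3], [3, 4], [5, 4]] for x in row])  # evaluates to [4, 3, 3, 4, 5, 4]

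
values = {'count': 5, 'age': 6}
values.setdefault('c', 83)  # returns 83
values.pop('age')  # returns 6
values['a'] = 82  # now {'count': 5, 'c': 83, 'a': 82}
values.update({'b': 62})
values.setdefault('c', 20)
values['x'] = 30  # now {'count': 5, 'c': 83, 'a': 82, 'b': 62, 'x': 30}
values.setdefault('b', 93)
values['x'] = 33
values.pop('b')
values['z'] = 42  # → {'count': 5, 'c': 83, 'a': 82, 'x': 33, 'z': 42}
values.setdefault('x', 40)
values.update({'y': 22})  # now {'count': 5, 'c': 83, 'a': 82, 'x': 33, 'z': 42, 'y': 22}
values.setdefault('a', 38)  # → 82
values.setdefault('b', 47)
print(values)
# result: {'count': 5, 'c': 83, 'a': 82, 'x': 33, 'z': 42, 'y': 22, 'b': 47}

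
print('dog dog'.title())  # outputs Dog Dog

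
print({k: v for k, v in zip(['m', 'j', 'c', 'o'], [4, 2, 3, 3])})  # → {'m': 4, 'j': 2, 'c': 3, 'o': 3}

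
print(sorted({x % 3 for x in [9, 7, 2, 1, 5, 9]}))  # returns [0, 1, 2]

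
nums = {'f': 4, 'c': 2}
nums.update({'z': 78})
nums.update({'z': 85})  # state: {'f': 4, 'c': 2, 'z': 85}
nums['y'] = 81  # {'f': 4, 'c': 2, 'z': 85, 'y': 81}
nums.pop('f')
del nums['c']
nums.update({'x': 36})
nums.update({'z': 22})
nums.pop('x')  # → 36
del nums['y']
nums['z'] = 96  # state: {'z': 96}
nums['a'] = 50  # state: {'z': 96, 'a': 50}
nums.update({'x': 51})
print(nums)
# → {'z': 96, 'a': 50, 'x': 51}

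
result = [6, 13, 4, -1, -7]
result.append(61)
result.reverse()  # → [61, -7, -1, 4, 13, 6]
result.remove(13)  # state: [61, -7, -1, 4, 6]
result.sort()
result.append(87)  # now [-7, -1, 4, 6, 61, 87]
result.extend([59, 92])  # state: [-7, -1, 4, 6, 61, 87, 59, 92]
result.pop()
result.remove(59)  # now [-7, -1, 4, 6, 61, 87]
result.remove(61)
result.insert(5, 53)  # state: [-7, -1, 4, 6, 87, 53]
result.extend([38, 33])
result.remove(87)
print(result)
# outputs [-7, -1, 4, 6, 53, 38, 33]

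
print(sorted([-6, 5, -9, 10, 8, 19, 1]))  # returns [-9, -6, 1, 5, 8, 10, 19]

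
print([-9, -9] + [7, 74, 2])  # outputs [-9, -9, 7, 74, 2]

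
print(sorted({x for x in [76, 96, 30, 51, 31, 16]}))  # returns [16, 30, 31, 51, 76, 96]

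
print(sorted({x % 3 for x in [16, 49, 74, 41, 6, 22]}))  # [0, 1, 2]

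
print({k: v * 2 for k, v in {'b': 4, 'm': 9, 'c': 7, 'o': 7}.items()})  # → {'b': 8, 'm': 18, 'c': 14, 'o': 14}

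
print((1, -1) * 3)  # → (1, -1, 1, -1, 1, -1)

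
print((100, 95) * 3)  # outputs (100, 95, 100, 95, 100, 95)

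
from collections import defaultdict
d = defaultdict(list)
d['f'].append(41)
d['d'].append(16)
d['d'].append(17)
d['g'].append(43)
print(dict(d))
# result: {'f': [41], 'd': [16, 17], 'g': [43]}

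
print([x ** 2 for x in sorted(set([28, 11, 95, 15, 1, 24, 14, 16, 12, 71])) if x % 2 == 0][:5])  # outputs [144, 196, 256, 576, 784]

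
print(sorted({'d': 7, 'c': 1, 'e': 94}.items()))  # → [('c', 1), ('d', 7), ('e', 94)]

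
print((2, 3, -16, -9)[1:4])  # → (3, -16, -9)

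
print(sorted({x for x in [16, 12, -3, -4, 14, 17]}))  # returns [-4, -3, 12, 14, 16, 17]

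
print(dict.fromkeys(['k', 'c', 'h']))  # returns {'k': None, 'c': None, 'h': None}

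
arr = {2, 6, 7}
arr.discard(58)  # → {2, 6, 7}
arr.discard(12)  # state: {2, 6, 7}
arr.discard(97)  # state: {2, 6, 7}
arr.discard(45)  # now {2, 6, 7}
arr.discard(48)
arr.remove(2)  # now {6, 7}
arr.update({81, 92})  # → {6, 7, 81, 92}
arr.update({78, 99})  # {6, 7, 78, 81, 92, 99}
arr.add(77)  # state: {6, 7, 77, 78, 81, 92, 99}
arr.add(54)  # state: {6, 7, 54, 77, 78, 81, 92, 99}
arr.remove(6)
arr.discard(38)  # {7, 54, 77, 78, 81, 92, 99}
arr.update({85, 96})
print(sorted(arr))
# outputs [7, 54, 77, 78, 81, 85, 92, 96, 99]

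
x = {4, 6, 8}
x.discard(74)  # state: {4, 6, 8}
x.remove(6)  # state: {4, 8}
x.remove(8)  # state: {4}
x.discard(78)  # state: {4}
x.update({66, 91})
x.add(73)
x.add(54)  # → {4, 54, 66, 73, 91}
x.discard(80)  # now {4, 54, 66, 73, 91}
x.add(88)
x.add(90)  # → {4, 54, 66, 73, 88, 90, 91}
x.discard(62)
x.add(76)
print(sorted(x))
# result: [4, 54, 66, 73, 76, 88, 90, 91]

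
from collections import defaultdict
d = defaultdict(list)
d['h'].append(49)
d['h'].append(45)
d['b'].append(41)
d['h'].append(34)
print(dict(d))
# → {'h': [49, 45, 34], 'b': [41]}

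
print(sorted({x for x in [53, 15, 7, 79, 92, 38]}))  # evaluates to [7, 15, 38, 53, 79, 92]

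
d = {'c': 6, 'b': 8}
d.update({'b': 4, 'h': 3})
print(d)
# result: {'c': 6, 'b': 4, 'h': 3}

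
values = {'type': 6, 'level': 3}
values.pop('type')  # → 6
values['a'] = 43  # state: {'level': 3, 'a': 43}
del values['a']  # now {'level': 3}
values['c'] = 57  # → {'level': 3, 'c': 57}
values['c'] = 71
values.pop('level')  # 3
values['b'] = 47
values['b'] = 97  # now {'c': 71, 'b': 97}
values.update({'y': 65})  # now {'c': 71, 'b': 97, 'y': 65}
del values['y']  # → {'c': 71, 'b': 97}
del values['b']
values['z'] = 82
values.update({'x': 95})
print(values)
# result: {'c': 71, 'z': 82, 'x': 95}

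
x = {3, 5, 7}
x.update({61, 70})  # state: {3, 5, 7, 61, 70}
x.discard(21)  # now {3, 5, 7, 61, 70}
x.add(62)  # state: {3, 5, 7, 61, 62, 70}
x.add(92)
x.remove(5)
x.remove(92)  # {3, 7, 61, 62, 70}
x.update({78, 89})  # {3, 7, 61, 62, 70, 78, 89}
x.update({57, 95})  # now {3, 7, 57, 61, 62, 70, 78, 89, 95}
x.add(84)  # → {3, 7, 57, 61, 62, 70, 78, 84, 89, 95}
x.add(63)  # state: {3, 7, 57, 61, 62, 63, 70, 78, 84, 89, 95}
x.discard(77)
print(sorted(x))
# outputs [3, 7, 57, 61, 62, 63, 70, 78, 84, 89, 95]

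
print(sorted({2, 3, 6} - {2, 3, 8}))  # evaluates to [6]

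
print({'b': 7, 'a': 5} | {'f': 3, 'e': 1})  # {'b': 7, 'a': 5, 'f': 3, 'e': 1}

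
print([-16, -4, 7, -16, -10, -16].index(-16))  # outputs 0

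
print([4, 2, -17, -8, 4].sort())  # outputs None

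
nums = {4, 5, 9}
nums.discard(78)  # {4, 5, 9}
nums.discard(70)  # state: {4, 5, 9}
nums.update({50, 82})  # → {4, 5, 9, 50, 82}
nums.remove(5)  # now {4, 9, 50, 82}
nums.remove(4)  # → {9, 50, 82}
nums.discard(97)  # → {9, 50, 82}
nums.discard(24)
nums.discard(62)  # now {9, 50, 82}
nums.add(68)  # {9, 50, 68, 82}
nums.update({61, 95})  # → {9, 50, 61, 68, 82, 95}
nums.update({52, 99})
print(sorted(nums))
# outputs [9, 50, 52, 61, 68, 82, 95, 99]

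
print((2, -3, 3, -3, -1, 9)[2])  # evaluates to 3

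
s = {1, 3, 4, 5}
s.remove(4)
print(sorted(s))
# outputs [1, 3, 5]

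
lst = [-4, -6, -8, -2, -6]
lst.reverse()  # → [-6, -2, -8, -6, -4]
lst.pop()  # -4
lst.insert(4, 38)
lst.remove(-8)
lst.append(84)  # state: [-6, -2, -6, 38, 84]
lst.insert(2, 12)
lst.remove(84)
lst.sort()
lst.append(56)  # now [-6, -6, -2, 12, 38, 56]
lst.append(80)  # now [-6, -6, -2, 12, 38, 56, 80]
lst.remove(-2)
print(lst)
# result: [-6, -6, 12, 38, 56, 80]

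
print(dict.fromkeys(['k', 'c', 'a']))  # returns {'k': None, 'c': None, 'a': None}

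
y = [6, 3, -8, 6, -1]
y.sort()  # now [-8, -1, 3, 6, 6]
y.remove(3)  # [-8, -1, 6, 6]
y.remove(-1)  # [-8, 6, 6]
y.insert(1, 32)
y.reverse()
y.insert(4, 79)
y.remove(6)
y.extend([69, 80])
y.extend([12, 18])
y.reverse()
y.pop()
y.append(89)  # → [18, 12, 80, 69, 79, -8, 32, 89]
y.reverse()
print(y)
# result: [89, 32, -8, 79, 69, 80, 12, 18]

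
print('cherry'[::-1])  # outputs yrrehc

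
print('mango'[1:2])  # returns a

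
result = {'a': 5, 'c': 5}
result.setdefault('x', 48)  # 48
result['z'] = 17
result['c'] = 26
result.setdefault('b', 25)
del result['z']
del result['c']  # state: {'a': 5, 'x': 48, 'b': 25}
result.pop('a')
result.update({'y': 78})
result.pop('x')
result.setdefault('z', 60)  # 60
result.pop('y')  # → 78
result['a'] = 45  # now {'b': 25, 'z': 60, 'a': 45}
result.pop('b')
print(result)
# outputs {'z': 60, 'a': 45}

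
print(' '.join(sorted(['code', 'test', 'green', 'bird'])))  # bird code green test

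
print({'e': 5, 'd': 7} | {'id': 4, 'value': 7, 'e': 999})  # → {'e': 999, 'd': 7, 'id': 4, 'value': 7}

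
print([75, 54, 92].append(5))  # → None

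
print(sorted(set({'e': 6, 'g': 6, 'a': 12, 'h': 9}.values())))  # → [6, 9, 12]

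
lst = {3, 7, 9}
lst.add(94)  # {3, 7, 9, 94}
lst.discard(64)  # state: {3, 7, 9, 94}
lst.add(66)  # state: {3, 7, 9, 66, 94}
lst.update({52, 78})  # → {3, 7, 9, 52, 66, 78, 94}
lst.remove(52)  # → {3, 7, 9, 66, 78, 94}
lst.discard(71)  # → {3, 7, 9, 66, 78, 94}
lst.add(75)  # {3, 7, 9, 66, 75, 78, 94}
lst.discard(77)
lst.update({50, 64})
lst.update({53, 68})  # {3, 7, 9, 50, 53, 64, 66, 68, 75, 78, 94}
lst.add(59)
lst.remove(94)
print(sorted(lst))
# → [3, 7, 9, 50, 53, 59, 64, 66, 68, 75, 78]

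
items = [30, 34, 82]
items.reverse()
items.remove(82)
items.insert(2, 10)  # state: [34, 30, 10]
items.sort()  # [10, 30, 34]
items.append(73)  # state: [10, 30, 34, 73]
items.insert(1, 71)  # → [10, 71, 30, 34, 73]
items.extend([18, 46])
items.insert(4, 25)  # [10, 71, 30, 34, 25, 73, 18, 46]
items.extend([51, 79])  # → [10, 71, 30, 34, 25, 73, 18, 46, 51, 79]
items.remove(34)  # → [10, 71, 30, 25, 73, 18, 46, 51, 79]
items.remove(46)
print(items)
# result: [10, 71, 30, 25, 73, 18, 51, 79]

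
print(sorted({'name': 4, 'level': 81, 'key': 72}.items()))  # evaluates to [('key', 72), ('level', 81), ('name', 4)]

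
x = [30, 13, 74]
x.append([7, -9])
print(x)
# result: [30, 13, 74, [7, -9]]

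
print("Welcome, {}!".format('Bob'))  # Welcome, Bob!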